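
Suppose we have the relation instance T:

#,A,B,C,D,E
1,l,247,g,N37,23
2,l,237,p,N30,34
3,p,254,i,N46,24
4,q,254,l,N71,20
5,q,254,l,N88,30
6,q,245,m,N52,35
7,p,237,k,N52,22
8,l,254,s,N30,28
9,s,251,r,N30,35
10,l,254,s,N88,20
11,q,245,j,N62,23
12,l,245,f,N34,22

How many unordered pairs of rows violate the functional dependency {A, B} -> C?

1

(A=q, B=254): all 2 rows agree on C — 0 pairs.
(A=q, B=245): violating pairs (6,11) — 1 pair.
(A=l, B=254): all 2 rows agree on C — 0 pairs.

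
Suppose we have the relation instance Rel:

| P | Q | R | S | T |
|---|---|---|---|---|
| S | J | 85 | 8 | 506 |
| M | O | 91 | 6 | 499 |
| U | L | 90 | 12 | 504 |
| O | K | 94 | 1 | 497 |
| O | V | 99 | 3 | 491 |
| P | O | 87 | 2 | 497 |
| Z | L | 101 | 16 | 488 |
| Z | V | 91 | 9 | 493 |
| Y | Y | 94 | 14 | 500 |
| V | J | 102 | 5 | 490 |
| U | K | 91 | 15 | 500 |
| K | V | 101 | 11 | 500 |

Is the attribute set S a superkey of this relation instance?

Yes

All 12 rows have distinct S values, so S → (all attributes) holds and S is a superkey.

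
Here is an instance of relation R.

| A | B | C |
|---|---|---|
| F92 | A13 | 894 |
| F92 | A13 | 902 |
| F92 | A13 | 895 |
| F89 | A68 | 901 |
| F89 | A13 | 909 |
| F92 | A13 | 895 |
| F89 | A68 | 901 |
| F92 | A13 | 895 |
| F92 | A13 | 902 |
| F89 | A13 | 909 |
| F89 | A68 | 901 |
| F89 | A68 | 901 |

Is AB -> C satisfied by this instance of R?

No

(A=F92, B=A13): 6 rows → C takes values {894, 902, 895} — violation
(A=F89, B=A68): 4 rows → C = 901, 901, 901, 901 ✓
(A=F89, B=A13): 2 rows → C = 909, 909 ✓
Two rows agree on AB but differ on C, so AB -> C does not hold.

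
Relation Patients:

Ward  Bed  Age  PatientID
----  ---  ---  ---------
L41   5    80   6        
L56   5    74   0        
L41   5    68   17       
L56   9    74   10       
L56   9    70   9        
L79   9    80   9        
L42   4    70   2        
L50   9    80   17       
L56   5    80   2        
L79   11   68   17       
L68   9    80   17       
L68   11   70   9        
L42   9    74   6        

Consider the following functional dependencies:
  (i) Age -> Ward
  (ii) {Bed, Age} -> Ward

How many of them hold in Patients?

(i) Age -> Ward: Age=80: 5 rows → Ward takes values {L41, L79, L50, L56, L68} — violation; Age=74: 3 rows → Ward takes values {L56, L42} — violation; Age=68: 2 rows → Ward takes values {L41, L79} — violation; Age=70: 3 rows → Ward takes values {L56, L42, L68} — violation — fails.
(ii) {Bed, Age} -> Ward: (Bed=5, Age=80): 2 rows → Ward takes values {L41, L56} — violation; (Bed=9, Age=74): 2 rows → Ward takes values {L56, L42} — violation; (Bed=9, Age=80): 3 rows → Ward takes values {L79, L50, L68} — violation — fails.
None of the 2 dependencies hold.

0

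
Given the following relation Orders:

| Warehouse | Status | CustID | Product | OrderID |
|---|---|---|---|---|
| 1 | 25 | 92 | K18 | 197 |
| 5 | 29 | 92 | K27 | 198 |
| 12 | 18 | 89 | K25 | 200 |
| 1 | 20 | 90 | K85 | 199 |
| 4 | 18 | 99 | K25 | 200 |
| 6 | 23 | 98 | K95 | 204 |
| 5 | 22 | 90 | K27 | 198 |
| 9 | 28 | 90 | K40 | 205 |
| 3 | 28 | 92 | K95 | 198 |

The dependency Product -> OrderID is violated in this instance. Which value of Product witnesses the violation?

Product=K18: 1 row → OrderID = 197 ✓
Product=K27: 2 rows → OrderID = 198, 198 ✓
Product=K25: 2 rows → OrderID = 200, 200 ✓
Product=K85: 1 row → OrderID = 199 ✓
Product=K95: 2 rows → OrderID takes values {204, 198} — violation
Product=K40: 1 row → OrderID = 205 ✓
The only Product value with inconsistent OrderID is Product=K95.

K95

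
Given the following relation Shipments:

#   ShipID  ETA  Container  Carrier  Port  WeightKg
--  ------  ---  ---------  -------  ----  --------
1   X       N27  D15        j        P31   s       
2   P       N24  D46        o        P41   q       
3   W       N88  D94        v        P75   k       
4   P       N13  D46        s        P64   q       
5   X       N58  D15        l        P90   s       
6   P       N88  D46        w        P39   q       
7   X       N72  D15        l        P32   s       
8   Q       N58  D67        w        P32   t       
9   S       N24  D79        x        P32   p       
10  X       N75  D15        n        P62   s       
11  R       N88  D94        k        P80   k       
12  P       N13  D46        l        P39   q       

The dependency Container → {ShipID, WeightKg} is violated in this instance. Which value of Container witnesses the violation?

Container=D15: rows 1, 5, 7, 10 → {ShipID,WeightKg} = (X, s), (X, s), (X, s), (X, s) ✓
Container=D46: rows 2, 4, 6, 12 → {ShipID,WeightKg} = (P, q), (P, q), (P, q), (P, q) ✓
Container=D94: rows 3, 11 → {ShipID,WeightKg} takes values {(W, k), (R, k)} — violation
Container=D67: row 8 → {ShipID,WeightKg} = (Q, t) ✓
Container=D79: row 9 → {ShipID,WeightKg} = (S, p) ✓
The only Container value with inconsistent RHS is Container=D94.

D94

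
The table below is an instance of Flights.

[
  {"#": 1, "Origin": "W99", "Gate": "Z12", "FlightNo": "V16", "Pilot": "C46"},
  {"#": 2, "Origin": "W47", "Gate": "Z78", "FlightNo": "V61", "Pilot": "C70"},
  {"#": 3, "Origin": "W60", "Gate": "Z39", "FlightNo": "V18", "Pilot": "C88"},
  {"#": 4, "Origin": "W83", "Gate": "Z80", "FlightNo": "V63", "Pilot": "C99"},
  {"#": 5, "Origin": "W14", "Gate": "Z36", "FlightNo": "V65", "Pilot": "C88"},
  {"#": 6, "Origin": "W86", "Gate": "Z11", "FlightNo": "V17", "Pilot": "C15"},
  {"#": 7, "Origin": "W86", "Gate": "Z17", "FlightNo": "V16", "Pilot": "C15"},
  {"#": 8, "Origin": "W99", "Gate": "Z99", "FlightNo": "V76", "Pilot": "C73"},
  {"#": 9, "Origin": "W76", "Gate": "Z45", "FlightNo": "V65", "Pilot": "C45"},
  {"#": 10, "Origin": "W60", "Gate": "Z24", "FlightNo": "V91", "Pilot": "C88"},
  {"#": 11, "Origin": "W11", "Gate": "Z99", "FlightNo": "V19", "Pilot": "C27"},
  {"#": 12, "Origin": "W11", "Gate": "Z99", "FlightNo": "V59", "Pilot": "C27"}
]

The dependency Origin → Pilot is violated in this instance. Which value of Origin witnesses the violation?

Origin=W99: rows 1, 8 → Pilot takes values {C46, C73} — violation
Origin=W47: row 2 → Pilot = C70 ✓
Origin=W60: rows 3, 10 → Pilot = C88, C88 ✓
Origin=W83: row 4 → Pilot = C99 ✓
Origin=W14: row 5 → Pilot = C88 ✓
Origin=W86: rows 6, 7 → Pilot = C15, C15 ✓
Origin=W76: row 9 → Pilot = C45 ✓
Origin=W11: rows 11, 12 → Pilot = C27, C27 ✓
The only Origin value with inconsistent Pilot is Origin=W99.

W99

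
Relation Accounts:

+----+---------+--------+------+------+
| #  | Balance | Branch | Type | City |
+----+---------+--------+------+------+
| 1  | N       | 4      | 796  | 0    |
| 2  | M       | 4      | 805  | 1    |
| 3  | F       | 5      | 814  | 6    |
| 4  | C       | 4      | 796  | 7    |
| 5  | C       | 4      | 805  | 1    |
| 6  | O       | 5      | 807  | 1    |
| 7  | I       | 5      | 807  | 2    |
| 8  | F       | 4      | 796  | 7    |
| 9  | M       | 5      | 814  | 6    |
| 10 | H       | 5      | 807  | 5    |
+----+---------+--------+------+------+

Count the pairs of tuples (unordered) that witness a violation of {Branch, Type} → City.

5

(Branch=4, Type=796): violating pairs (1,4), (1,8) — 2 pairs.
(Branch=4, Type=805): all 2 rows agree on City — 0 pairs.
(Branch=5, Type=814): all 2 rows agree on City — 0 pairs.
(Branch=5, Type=807): violating pairs (6,7), (6,10), (7,10) — 3 pairs.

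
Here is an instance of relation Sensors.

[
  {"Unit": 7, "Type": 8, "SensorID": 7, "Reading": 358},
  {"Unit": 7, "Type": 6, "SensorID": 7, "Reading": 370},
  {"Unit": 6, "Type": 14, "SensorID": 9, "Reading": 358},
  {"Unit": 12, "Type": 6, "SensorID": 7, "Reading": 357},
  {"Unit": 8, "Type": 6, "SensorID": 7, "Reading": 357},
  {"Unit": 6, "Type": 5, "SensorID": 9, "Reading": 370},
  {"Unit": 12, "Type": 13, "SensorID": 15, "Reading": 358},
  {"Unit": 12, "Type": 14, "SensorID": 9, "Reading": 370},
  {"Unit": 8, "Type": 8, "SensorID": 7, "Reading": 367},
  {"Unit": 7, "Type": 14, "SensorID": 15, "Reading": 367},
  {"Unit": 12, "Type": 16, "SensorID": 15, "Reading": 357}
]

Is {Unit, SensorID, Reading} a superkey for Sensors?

Yes

All 11 rows have distinct {Unit, SensorID, Reading} values, so {Unit, SensorID, Reading} → (all attributes) holds and {Unit, SensorID, Reading} is a superkey.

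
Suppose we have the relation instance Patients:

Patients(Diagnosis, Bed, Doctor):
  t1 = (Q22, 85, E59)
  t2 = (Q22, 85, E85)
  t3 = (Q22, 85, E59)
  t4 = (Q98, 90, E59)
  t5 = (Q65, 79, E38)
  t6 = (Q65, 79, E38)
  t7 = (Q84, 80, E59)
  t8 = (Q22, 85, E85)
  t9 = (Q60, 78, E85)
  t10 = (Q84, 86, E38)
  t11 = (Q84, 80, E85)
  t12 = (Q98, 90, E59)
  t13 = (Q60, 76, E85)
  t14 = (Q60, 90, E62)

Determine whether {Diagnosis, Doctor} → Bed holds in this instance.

(Diagnosis=Q22, Doctor=E59): rows 1, 3 → Bed = 85, 85 ✓
(Diagnosis=Q22, Doctor=E85): rows 2, 8 → Bed = 85, 85 ✓
(Diagnosis=Q98, Doctor=E59): rows 4, 12 → Bed = 90, 90 ✓
(Diagnosis=Q65, Doctor=E38): rows 5, 6 → Bed = 79, 79 ✓
(Diagnosis=Q84, Doctor=E59): row 7 → Bed = 80 ✓
(Diagnosis=Q60, Doctor=E85): rows 9, 13 → Bed takes values {78, 76} — violation
(Diagnosis=Q84, Doctor=E38): row 10 → Bed = 86 ✓
(Diagnosis=Q84, Doctor=E85): row 11 → Bed = 80 ✓
(Diagnosis=Q60, Doctor=E62): row 14 → Bed = 90 ✓
Two rows agree on {Diagnosis, Doctor} but differ on Bed, so {Diagnosis, Doctor} → Bed does not hold.

No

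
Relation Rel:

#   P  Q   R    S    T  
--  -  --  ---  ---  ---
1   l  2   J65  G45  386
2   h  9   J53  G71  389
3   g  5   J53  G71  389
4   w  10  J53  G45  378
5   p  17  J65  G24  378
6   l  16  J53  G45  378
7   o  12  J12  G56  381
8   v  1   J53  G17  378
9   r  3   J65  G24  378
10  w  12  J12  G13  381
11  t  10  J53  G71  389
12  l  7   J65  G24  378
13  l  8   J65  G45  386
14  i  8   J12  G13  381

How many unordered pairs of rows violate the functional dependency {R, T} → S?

4

(R=J65, T=386): all 2 rows agree on S — 0 pairs.
(R=J53, T=389): all 3 rows agree on S — 0 pairs.
(R=J53, T=378): violating pairs (4,8), (6,8) — 2 pairs.
(R=J65, T=378): all 3 rows agree on S — 0 pairs.
(R=J12, T=381): violating pairs (7,10), (7,14) — 2 pairs.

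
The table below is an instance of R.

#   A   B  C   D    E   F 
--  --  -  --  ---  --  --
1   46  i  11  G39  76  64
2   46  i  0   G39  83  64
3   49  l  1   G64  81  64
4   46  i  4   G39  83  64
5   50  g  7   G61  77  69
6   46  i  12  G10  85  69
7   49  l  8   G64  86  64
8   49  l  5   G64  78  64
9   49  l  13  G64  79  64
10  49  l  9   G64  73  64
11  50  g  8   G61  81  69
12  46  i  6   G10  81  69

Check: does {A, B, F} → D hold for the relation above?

Yes

(A=46, B=i, F=64): rows 1, 2, 4 → D = G39, G39, G39 ✓
(A=49, B=l, F=64): rows 3, 7, 8, 9, 10 → D = G64, G64, G64, G64, G64 ✓
(A=50, B=g, F=69): rows 5, 11 → D = G61, G61 ✓
(A=46, B=i, F=69): rows 6, 12 → D = G10, G10 ✓
Every {A, B, F} value is associated with a single D value, so {A, B, F} → D holds.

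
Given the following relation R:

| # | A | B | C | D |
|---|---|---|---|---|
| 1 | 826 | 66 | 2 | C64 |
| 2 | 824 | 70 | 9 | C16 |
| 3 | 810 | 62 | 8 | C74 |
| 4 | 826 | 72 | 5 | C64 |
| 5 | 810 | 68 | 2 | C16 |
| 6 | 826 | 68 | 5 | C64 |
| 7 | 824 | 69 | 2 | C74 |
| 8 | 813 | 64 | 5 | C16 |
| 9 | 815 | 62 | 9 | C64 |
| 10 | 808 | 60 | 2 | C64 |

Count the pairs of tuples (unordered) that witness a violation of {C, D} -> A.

1

(C=2, D=C64): violating pairs (1,10) — 1 pair.
(C=5, D=C64): all 2 rows agree on A — 0 pairs.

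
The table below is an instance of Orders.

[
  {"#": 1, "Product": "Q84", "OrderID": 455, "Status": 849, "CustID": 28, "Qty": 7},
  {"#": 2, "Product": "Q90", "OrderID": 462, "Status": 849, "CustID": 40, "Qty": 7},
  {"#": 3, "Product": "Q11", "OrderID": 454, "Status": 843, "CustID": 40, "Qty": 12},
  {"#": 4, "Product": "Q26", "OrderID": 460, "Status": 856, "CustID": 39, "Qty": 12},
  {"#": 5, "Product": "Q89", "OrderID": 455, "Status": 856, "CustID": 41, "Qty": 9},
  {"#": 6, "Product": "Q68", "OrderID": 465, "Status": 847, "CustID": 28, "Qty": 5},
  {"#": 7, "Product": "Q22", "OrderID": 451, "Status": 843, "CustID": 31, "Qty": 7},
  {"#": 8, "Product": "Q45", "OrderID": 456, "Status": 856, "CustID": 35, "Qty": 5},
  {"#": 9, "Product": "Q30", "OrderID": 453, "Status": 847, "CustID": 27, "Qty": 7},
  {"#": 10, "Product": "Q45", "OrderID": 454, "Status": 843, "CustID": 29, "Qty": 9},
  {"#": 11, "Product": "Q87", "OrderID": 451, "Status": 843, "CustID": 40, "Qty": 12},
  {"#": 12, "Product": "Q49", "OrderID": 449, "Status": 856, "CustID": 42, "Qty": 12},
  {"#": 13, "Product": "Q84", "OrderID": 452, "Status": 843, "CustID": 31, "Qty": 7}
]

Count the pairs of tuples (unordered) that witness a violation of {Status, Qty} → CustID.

(Status=849, Qty=7): violating pairs (1,2) — 1 pair.
(Status=843, Qty=12): all 2 rows agree on CustID — 0 pairs.
(Status=856, Qty=12): violating pairs (4,12) — 1 pair.
(Status=843, Qty=7): all 2 rows agree on CustID — 0 pairs.

2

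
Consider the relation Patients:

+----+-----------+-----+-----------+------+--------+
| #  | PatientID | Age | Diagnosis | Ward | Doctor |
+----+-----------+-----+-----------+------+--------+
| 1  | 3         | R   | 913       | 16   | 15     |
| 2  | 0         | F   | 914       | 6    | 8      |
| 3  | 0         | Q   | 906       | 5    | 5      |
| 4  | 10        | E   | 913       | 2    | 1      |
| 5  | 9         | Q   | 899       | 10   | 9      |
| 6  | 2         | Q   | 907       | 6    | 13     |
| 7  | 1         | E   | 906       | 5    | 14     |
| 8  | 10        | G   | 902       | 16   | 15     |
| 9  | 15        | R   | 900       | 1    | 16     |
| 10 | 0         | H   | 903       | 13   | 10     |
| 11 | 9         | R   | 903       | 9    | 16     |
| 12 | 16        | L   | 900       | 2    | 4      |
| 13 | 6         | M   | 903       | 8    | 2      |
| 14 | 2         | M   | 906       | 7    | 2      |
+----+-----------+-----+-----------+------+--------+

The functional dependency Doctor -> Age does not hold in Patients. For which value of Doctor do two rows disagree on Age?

15

Doctor=15: rows 1, 8 → Age takes values {R, G} — violation
Doctor=8: row 2 → Age = F ✓
Doctor=5: row 3 → Age = Q ✓
Doctor=1: row 4 → Age = E ✓
Doctor=9: row 5 → Age = Q ✓
Doctor=13: row 6 → Age = Q ✓
Doctor=14: row 7 → Age = E ✓
Doctor=16: rows 9, 11 → Age = R, R ✓
Doctor=10: row 10 → Age = H ✓
Doctor=4: row 12 → Age = L ✓
Doctor=2: rows 13, 14 → Age = M, M ✓
The only Doctor value with inconsistent Age is Doctor=15.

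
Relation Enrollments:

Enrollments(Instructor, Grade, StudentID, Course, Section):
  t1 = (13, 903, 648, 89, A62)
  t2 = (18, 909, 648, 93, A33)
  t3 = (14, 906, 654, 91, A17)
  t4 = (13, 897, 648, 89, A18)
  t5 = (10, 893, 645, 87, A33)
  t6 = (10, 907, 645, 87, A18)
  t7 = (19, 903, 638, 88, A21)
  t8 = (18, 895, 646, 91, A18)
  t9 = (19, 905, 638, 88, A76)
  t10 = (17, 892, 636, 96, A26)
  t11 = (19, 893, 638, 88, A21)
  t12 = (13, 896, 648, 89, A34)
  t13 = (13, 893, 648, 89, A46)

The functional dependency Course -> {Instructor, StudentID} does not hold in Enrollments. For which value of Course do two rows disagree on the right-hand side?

Course=89: rows 1, 4, 12, 13 → {Instructor,StudentID} = (13, 648), (13, 648), (13, 648), (13, 648) ✓
Course=93: row 2 → {Instructor,StudentID} = (18, 648) ✓
Course=91: rows 3, 8 → {Instructor,StudentID} takes values {(14, 654), (18, 646)} — violation
Course=87: rows 5, 6 → {Instructor,StudentID} = (10, 645), (10, 645) ✓
Course=88: rows 7, 9, 11 → {Instructor,StudentID} = (19, 638), (19, 638), (19, 638) ✓
Course=96: row 10 → {Instructor,StudentID} = (17, 636) ✓
The only Course value with inconsistent RHS is Course=91.

91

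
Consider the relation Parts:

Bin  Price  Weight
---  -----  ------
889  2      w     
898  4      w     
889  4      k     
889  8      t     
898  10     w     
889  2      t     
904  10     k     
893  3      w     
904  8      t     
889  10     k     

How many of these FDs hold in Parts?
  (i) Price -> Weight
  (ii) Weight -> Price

0

(i) Price -> Weight: Price=2: 2 rows → Weight takes values {w, t} — violation; Price=4: 2 rows → Weight takes values {w, k} — violation; Price=10: 3 rows → Weight takes values {w, k} — violation — fails.
(ii) Weight -> Price: Weight=w: 4 rows → Price takes values {2, 4, 10, 3} — violation; Weight=k: 3 rows → Price takes values {4, 10} — violation; Weight=t: 3 rows → Price takes values {8, 2} — violation — fails.
None of the 2 dependencies hold.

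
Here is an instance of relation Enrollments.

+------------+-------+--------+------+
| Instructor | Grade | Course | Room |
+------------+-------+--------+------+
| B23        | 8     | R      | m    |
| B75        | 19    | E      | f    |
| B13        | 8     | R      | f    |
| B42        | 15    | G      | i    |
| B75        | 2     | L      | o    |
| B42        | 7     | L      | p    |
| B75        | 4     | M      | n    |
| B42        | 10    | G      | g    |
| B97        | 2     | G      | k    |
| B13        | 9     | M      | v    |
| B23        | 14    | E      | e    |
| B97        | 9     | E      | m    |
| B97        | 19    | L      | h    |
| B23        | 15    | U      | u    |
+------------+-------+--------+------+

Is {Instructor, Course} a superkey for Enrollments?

No

Two distinct rows share (Instructor=B42, Course=G), so {Instructor, Course} does not determine every attribute — not a superkey.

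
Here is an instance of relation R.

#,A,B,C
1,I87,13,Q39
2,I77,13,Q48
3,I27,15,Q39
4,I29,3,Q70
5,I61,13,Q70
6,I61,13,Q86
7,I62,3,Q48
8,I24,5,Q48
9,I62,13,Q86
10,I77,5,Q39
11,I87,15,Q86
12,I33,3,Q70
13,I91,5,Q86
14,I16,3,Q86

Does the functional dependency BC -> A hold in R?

(B=13, C=Q39): row 1 → A = I87 ✓
(B=13, C=Q48): row 2 → A = I77 ✓
(B=15, C=Q39): row 3 → A = I27 ✓
(B=3, C=Q70): rows 4, 12 → A takes values {I29, I33} — violation
(B=13, C=Q70): row 5 → A = I61 ✓
(B=13, C=Q86): rows 6, 9 → A takes values {I61, I62} — violation
(B=3, C=Q48): row 7 → A = I62 ✓
(B=5, C=Q48): row 8 → A = I24 ✓
(B=5, C=Q39): row 10 → A = I77 ✓
(B=15, C=Q86): row 11 → A = I87 ✓
(B=5, C=Q86): row 13 → A = I91 ✓
(B=3, C=Q86): row 14 → A = I16 ✓
Two rows agree on BC but differ on A, so BC -> A does not hold.

No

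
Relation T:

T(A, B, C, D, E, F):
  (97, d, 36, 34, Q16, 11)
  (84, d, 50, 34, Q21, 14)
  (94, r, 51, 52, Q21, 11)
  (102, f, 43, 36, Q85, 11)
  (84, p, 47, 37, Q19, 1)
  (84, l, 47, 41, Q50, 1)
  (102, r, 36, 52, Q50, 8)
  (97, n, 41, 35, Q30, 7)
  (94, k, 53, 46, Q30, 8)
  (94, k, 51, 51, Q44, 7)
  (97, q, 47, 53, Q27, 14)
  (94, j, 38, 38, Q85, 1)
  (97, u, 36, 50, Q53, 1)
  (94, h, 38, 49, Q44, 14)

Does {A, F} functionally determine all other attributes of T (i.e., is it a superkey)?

Two distinct rows share (A=84, F=1), so {A, F} does not determine every attribute — not a superkey.

No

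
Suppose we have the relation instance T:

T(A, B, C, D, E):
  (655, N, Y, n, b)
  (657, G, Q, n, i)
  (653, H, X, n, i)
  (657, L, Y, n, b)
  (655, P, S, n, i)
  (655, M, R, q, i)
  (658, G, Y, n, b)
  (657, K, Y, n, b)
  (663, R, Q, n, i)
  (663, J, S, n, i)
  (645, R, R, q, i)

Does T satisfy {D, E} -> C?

(D=n, E=b): 4 rows → C = Y, Y, Y, Y ✓
(D=n, E=i): 5 rows → C takes values {Q, X, S} — violation
(D=q, E=i): 2 rows → C = R, R ✓
Two rows agree on {D, E} but differ on C, so {D, E} -> C does not hold.

No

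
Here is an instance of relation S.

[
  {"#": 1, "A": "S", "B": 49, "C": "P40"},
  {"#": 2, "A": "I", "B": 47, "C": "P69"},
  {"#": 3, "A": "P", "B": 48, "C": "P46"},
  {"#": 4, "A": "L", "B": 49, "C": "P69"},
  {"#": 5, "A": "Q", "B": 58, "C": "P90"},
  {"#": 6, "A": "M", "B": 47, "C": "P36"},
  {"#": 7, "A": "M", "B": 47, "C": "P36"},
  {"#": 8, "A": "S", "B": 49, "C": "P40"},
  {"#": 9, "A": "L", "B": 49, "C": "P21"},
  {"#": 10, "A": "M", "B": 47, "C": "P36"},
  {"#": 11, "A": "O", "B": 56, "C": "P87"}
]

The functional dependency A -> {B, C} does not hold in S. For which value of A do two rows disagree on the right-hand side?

L

A=S: rows 1, 8 → {B,C} = (49, P40), (49, P40) ✓
A=I: row 2 → {B,C} = (47, P69) ✓
A=P: row 3 → {B,C} = (48, P46) ✓
A=L: rows 4, 9 → {B,C} takes values {(49, P69), (49, P21)} — violation
A=Q: row 5 → {B,C} = (58, P90) ✓
A=M: rows 6, 7, 10 → {B,C} = (47, P36), (47, P36), (47, P36) ✓
A=O: row 11 → {B,C} = (56, P87) ✓
The only A value with inconsistent RHS is A=L.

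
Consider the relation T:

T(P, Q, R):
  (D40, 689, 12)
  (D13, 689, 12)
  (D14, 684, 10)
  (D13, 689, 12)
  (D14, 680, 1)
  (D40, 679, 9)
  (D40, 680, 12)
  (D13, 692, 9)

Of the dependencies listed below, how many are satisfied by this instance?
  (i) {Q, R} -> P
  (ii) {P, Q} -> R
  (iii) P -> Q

(i) {Q, R} -> P: (Q=689, R=12): 3 rows → P takes values {D40, D13} — violation — fails.
(ii) {P, Q} -> R: every LHS value maps to a single RHS value — holds.
(iii) P -> Q: P=D40: 3 rows → Q takes values {689, 679, 680} — violation; P=D13: 3 rows → Q takes values {689, 692} — violation; P=D14: 2 rows → Q takes values {684, 680} — violation — fails.
1 of the 3 dependencies holds.

1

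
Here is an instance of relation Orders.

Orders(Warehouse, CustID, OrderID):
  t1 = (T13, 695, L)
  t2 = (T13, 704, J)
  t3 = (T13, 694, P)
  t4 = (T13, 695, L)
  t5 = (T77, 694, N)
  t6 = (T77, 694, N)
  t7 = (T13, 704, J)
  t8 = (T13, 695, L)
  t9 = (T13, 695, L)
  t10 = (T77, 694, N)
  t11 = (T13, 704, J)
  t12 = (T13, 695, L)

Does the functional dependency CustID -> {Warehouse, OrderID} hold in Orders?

CustID=695: rows 1, 4, 8, 9, 12 → {Warehouse,OrderID} = (T13, L), (T13, L), (T13, L), (T13, L), (T13, L) ✓
CustID=704: rows 2, 7, 11 → {Warehouse,OrderID} = (T13, J), (T13, J), (T13, J) ✓
CustID=694: rows 3, 5, 6, 10 → {Warehouse,OrderID} takes values {(T13, P), (T77, N)} — violation
Two rows agree on CustID but differ on {Warehouse, OrderID}, so CustID -> {Warehouse, OrderID} does not hold.

No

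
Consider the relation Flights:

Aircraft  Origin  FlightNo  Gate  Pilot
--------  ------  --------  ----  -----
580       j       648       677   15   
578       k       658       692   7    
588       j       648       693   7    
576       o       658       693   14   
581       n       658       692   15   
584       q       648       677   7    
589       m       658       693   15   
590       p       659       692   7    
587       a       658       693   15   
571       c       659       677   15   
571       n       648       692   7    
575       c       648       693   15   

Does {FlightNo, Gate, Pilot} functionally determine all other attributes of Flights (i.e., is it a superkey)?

No

Two distinct rows share (FlightNo=658, Gate=693, Pilot=15), so {FlightNo, Gate, Pilot} does not determine every attribute — not a superkey.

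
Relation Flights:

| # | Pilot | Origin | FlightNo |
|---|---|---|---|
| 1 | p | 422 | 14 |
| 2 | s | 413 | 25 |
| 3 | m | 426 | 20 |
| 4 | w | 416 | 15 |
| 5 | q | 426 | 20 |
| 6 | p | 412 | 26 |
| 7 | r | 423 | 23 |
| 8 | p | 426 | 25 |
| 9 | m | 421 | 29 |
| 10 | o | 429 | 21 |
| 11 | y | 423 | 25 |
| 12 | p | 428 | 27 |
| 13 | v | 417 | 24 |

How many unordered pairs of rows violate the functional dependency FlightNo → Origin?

FlightNo=25: violating pairs (2,8), (2,11), (8,11) — 3 pairs.
FlightNo=20: all 2 rows agree on Origin — 0 pairs.

3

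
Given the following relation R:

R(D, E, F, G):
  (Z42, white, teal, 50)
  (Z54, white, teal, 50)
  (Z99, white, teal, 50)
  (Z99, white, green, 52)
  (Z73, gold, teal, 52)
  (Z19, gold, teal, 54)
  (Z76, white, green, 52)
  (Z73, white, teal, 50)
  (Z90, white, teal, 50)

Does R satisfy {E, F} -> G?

No

(E=white, F=teal): 5 rows → G = 50, 50, 50, 50, 50 ✓
(E=white, F=green): 2 rows → G = 52, 52 ✓
(E=gold, F=teal): 2 rows → G takes values {52, 54} — violation
Two rows agree on {E, F} but differ on G, so {E, F} -> G does not hold.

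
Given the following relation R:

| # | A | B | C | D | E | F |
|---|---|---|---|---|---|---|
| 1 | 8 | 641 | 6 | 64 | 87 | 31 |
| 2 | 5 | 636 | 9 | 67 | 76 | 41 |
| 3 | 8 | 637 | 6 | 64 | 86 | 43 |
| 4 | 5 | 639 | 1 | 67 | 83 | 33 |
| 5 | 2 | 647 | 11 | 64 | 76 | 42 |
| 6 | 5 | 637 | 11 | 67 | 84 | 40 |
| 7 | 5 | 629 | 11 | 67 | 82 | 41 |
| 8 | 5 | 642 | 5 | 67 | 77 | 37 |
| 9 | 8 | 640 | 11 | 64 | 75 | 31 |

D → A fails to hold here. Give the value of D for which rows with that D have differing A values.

64

D=64: rows 1, 3, 5, 9 → A takes values {8, 2} — violation
D=67: rows 2, 4, 6, 7, 8 → A = 5, 5, 5, 5, 5 ✓
The only D value with inconsistent A is D=64.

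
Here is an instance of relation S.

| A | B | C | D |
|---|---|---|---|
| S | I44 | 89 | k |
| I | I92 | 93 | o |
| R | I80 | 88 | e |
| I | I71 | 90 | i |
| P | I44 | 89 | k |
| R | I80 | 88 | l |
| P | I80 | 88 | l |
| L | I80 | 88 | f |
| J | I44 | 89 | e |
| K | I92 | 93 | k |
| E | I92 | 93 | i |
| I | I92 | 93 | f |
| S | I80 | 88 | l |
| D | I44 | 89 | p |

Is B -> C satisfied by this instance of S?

B=I44: 4 rows → C = 89, 89, 89, 89 ✓
B=I92: 4 rows → C = 93, 93, 93, 93 ✓
B=I80: 5 rows → C = 88, 88, 88, 88, 88 ✓
B=I71: 1 row → C = 90 ✓
Every B value is associated with a single C value, so B -> C holds.

Yes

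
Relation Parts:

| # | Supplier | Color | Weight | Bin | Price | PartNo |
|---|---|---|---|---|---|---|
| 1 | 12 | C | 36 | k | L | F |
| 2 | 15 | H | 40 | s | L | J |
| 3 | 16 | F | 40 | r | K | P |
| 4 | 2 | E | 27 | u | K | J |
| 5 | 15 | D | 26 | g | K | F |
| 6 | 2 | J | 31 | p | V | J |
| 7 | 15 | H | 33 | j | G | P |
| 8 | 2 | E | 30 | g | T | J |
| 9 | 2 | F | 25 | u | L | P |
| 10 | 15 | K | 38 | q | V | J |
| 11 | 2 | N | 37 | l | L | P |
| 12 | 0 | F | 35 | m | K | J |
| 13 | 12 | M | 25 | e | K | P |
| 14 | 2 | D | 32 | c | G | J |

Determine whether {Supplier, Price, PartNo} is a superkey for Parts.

No

Rows 9 and 11 have the same {Supplier, Price, PartNo} value (Supplier=2, Price=L, PartNo=P) but are distinct tuples, so {Supplier, Price, PartNo} does not determine every attribute — not a superkey.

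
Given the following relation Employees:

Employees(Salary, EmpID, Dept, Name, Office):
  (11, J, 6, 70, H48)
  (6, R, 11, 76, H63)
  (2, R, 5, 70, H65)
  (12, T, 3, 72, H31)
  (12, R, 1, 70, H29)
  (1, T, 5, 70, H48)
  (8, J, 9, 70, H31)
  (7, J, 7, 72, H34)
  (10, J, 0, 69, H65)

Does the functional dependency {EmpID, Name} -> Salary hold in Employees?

(EmpID=J, Name=70): 2 rows → Salary takes values {11, 8} — violation
(EmpID=R, Name=76): 1 row → Salary = 6 ✓
(EmpID=R, Name=70): 2 rows → Salary takes values {2, 12} — violation
(EmpID=T, Name=72): 1 row → Salary = 12 ✓
(EmpID=T, Name=70): 1 row → Salary = 1 ✓
(EmpID=J, Name=72): 1 row → Salary = 7 ✓
(EmpID=J, Name=69): 1 row → Salary = 10 ✓
Two rows agree on {EmpID, Name} but differ on Salary, so {EmpID, Name} -> Salary does not hold.

No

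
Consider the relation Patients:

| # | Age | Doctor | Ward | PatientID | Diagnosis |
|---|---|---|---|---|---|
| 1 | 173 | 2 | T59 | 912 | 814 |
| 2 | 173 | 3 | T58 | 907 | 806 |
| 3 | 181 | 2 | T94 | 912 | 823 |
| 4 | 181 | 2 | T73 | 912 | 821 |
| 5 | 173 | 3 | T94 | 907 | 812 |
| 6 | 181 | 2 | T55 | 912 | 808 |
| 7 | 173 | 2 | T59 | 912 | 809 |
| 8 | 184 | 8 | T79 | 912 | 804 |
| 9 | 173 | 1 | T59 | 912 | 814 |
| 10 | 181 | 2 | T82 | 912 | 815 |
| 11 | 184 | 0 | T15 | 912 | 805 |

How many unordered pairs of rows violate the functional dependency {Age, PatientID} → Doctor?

3

(Age=173, PatientID=912): violating pairs (1,9), (7,9) — 2 pairs.
(Age=173, PatientID=907): all 2 rows agree on Doctor — 0 pairs.
(Age=181, PatientID=912): all 4 rows agree on Doctor — 0 pairs.
(Age=184, PatientID=912): violating pairs (8,11) — 1 pair.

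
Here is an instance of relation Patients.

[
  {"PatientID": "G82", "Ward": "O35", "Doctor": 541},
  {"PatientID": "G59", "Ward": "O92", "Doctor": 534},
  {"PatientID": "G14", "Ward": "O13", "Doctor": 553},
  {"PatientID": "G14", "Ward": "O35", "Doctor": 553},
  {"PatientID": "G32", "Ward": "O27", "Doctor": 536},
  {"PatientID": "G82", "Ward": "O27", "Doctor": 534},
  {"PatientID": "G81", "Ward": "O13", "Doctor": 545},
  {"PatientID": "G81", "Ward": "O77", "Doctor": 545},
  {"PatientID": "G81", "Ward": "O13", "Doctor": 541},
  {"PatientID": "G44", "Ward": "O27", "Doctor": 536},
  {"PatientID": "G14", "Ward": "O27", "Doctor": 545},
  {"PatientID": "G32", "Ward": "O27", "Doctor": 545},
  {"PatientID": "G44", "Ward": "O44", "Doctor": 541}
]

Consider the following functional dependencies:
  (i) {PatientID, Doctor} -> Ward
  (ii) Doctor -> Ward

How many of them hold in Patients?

0

(i) {PatientID, Doctor} -> Ward: (PatientID=G14, Doctor=553): 2 rows → Ward takes values {O13, O35} — violation; (PatientID=G81, Doctor=545): 2 rows → Ward takes values {O13, O77} — violation — fails.
(ii) Doctor -> Ward: Doctor=541: 3 rows → Ward takes values {O35, O13, O44} — violation; Doctor=534: 2 rows → Ward takes values {O92, O27} — violation; Doctor=553: 2 rows → Ward takes values {O13, O35} — violation; Doctor=545: 4 rows → Ward takes values {O13, O77, O27} — violation — fails.
None of the 2 dependencies hold.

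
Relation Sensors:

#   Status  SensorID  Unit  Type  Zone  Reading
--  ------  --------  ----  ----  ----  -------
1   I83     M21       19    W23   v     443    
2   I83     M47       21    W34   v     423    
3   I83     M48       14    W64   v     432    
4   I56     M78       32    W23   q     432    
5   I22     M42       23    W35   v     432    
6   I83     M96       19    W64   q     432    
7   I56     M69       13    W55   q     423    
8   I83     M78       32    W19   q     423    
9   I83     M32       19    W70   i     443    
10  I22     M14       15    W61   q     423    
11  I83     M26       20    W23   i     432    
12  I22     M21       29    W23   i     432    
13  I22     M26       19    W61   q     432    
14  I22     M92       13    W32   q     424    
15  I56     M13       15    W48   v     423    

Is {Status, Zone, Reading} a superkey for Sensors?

Yes

All 15 rows have distinct {Status, Zone, Reading} values, so {Status, Zone, Reading} → (all attributes) holds and {Status, Zone, Reading} is a superkey.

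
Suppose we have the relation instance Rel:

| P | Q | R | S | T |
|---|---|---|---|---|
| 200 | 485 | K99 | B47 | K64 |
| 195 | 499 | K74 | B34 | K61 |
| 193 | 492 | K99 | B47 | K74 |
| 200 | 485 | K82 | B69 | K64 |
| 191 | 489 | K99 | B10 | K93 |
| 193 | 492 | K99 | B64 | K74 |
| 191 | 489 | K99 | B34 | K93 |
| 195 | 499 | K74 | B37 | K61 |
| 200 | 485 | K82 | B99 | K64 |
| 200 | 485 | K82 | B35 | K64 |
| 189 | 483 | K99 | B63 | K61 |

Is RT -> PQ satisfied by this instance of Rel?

Yes

(R=K99, T=K64): 1 row → {P,Q} = (200, 485) ✓
(R=K74, T=K61): 2 rows → {P,Q} = (195, 499), (195, 499) ✓
(R=K99, T=K74): 2 rows → {P,Q} = (193, 492), (193, 492) ✓
(R=K82, T=K64): 3 rows → {P,Q} = (200, 485), (200, 485), (200, 485) ✓
(R=K99, T=K93): 2 rows → {P,Q} = (191, 489), (191, 489) ✓
(R=K99, T=K61): 1 row → {P,Q} = (189, 483) ✓
Every RT value is associated with a single PQ value, so RT -> PQ holds.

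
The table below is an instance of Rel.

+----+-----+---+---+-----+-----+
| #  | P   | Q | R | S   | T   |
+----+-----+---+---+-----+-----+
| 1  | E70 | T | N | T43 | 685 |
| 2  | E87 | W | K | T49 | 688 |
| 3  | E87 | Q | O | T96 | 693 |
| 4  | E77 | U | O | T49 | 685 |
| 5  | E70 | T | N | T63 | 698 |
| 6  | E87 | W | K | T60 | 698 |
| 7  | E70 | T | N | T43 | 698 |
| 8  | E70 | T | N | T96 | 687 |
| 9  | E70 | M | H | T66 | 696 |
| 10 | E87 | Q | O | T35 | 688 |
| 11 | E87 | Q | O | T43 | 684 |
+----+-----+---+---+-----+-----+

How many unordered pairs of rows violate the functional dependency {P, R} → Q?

0

(P=E70, R=N): all 4 rows agree on Q — 0 pairs.
(P=E87, R=K): all 2 rows agree on Q — 0 pairs.
(P=E87, R=O): all 3 rows agree on Q — 0 pairs.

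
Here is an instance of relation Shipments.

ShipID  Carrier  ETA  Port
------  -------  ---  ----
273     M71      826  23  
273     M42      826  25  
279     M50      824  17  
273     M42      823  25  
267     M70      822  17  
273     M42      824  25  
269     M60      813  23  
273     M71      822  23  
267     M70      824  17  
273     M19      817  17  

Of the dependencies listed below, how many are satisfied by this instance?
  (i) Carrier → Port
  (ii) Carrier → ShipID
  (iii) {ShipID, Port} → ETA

(i) Carrier → Port: every LHS value maps to a single RHS value — holds.
(ii) Carrier → ShipID: every LHS value maps to a single RHS value — holds.
(iii) {ShipID, Port} → ETA: (ShipID=273, Port=23): 2 rows → ETA takes values {826, 822} — violation; (ShipID=273, Port=25): 3 rows → ETA takes values {826, 823, 824} — violation; (ShipID=267, Port=17): 2 rows → ETA takes values {822, 824} — violation — fails.
2 of the 3 dependencies hold.

2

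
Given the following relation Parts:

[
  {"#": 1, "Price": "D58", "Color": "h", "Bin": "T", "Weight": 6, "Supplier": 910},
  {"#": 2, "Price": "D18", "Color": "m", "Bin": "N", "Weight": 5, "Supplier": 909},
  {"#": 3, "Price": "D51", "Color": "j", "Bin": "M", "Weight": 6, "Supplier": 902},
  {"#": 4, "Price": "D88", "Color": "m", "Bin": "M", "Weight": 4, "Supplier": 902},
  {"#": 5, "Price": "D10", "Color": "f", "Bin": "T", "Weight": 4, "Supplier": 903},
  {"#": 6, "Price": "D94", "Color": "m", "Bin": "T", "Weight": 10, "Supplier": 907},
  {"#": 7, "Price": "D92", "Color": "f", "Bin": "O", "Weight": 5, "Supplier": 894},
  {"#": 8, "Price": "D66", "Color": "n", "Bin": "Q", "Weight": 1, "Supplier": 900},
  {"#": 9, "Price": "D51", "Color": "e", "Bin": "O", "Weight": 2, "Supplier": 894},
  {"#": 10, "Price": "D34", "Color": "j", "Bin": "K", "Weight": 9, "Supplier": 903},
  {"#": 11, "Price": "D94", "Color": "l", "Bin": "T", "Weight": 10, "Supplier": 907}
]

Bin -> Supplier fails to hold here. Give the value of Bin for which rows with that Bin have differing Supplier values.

Bin=T: rows 1, 5, 6, 11 → Supplier takes values {910, 903, 907} — violation
Bin=N: row 2 → Supplier = 909 ✓
Bin=M: rows 3, 4 → Supplier = 902, 902 ✓
Bin=O: rows 7, 9 → Supplier = 894, 894 ✓
Bin=Q: row 8 → Supplier = 900 ✓
Bin=K: row 10 → Supplier = 903 ✓
The only Bin value with inconsistent Supplier is Bin=T.

T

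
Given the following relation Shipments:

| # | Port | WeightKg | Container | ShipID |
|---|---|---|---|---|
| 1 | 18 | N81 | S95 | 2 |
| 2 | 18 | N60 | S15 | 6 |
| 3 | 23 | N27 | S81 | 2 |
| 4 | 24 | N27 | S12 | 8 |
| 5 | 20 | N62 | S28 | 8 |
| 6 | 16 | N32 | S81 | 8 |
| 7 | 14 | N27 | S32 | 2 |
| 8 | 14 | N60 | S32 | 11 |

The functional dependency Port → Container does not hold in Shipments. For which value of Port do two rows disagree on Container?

18

Port=18: rows 1, 2 → Container takes values {S95, S15} — violation
Port=23: row 3 → Container = S81 ✓
Port=24: row 4 → Container = S12 ✓
Port=20: row 5 → Container = S28 ✓
Port=16: row 6 → Container = S81 ✓
Port=14: rows 7, 8 → Container = S32, S32 ✓
The only Port value with inconsistent Container is Port=18.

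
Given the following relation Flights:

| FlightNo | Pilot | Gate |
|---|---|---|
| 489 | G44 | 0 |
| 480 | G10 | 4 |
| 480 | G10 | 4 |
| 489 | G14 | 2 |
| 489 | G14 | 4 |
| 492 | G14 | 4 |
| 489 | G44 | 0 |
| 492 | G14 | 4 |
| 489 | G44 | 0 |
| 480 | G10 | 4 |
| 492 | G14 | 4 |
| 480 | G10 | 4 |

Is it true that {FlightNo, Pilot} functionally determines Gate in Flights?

No

(FlightNo=489, Pilot=G44): 3 rows → Gate = 0, 0, 0 ✓
(FlightNo=480, Pilot=G10): 4 rows → Gate = 4, 4, 4, 4 ✓
(FlightNo=489, Pilot=G14): 2 rows → Gate takes values {2, 4} — violation
(FlightNo=492, Pilot=G14): 3 rows → Gate = 4, 4, 4 ✓
Two rows agree on {FlightNo, Pilot} but differ on Gate, so {FlightNo, Pilot} → Gate does not hold.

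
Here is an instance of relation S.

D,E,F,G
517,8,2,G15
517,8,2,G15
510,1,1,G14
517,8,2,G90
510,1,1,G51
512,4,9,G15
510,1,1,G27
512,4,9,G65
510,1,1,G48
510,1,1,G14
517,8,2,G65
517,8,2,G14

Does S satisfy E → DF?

Yes

E=8: 5 rows → {D,F} = (517, 2), (517, 2), (517, 2), (517, 2), (517, 2) ✓
E=1: 5 rows → {D,F} = (510, 1), (510, 1), (510, 1), (510, 1), (510, 1) ✓
E=4: 2 rows → {D,F} = (512, 9), (512, 9) ✓
Every E value is associated with a single DF value, so E → DF holds.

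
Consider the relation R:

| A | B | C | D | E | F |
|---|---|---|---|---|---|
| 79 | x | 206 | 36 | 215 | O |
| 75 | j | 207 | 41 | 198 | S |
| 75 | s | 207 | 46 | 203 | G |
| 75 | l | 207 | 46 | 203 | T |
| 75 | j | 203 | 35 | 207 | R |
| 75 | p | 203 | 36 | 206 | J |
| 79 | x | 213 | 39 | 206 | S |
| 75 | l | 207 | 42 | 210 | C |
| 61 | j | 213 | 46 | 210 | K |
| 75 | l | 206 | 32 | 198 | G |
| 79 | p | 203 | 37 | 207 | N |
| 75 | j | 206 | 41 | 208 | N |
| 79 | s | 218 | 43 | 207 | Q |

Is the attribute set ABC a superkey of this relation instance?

Two distinct rows share (A=75, B=l, C=207), so ABC does not determine every attribute — not a superkey.

No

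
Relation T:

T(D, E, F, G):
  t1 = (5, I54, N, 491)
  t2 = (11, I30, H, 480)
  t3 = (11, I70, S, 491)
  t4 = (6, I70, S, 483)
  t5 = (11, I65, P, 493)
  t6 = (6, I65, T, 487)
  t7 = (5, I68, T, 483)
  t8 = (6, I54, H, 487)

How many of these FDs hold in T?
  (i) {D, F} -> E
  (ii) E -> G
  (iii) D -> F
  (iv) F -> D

(i) {D, F} -> E: every LHS value maps to a single RHS value — holds.
(ii) E -> G: E=I54: rows 1, 8 → G takes values {491, 487} — violation; E=I70: rows 3, 4 → G takes values {491, 483} — violation; E=I65: rows 5, 6 → G takes values {493, 487} — violation — fails.
(iii) D -> F: D=5: rows 1, 7 → F takes values {N, T} — violation; D=11: rows 2, 3, 5 → F takes values {H, S, P} — violation; D=6: rows 4, 6, 8 → F takes values {S, T, H} — violation — fails.
(iv) F -> D: F=H: rows 2, 8 → D takes values {11, 6} — violation; F=S: rows 3, 4 → D takes values {11, 6} — violation; F=T: rows 6, 7 → D takes values {6, 5} — violation — fails.
1 of the 4 dependencies holds.

1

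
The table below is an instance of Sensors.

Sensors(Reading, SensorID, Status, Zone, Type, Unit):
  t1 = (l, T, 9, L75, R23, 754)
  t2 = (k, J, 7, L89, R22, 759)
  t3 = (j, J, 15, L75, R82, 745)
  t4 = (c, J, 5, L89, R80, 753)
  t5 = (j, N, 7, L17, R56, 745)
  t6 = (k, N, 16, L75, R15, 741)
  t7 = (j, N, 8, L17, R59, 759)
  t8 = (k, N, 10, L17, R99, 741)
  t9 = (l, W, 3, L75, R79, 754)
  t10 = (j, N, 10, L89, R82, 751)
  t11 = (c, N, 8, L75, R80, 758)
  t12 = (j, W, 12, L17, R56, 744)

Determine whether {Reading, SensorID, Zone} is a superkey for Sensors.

No

Rows 5 and 7 have the same {Reading, SensorID, Zone} value (Reading=j, SensorID=N, Zone=L17) but are distinct tuples, so {Reading, SensorID, Zone} does not determine every attribute — not a superkey.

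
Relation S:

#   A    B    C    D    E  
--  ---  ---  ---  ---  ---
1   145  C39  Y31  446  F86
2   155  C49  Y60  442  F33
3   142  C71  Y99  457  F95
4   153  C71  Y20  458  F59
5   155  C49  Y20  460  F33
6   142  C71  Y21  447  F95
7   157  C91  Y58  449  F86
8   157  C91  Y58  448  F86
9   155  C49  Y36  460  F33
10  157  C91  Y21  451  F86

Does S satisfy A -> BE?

Yes

A=145: row 1 → {B,E} = (C39, F86) ✓
A=155: rows 2, 5, 9 → {B,E} = (C49, F33), (C49, F33), (C49, F33) ✓
A=142: rows 3, 6 → {B,E} = (C71, F95), (C71, F95) ✓
A=153: row 4 → {B,E} = (C71, F59) ✓
A=157: rows 7, 8, 10 → {B,E} = (C91, F86), (C91, F86), (C91, F86) ✓
Every A value is associated with a single BE value, so A -> BE holds.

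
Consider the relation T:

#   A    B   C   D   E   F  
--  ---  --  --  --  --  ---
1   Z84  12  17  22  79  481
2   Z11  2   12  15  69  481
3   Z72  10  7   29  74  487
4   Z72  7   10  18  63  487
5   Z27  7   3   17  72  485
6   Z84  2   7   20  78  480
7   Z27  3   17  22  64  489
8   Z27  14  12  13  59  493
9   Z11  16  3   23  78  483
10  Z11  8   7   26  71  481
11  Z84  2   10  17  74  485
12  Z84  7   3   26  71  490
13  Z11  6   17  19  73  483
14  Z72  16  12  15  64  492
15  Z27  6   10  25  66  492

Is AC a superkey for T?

Yes

All 15 rows have distinct AC values, so AC → (all attributes) holds and AC is a superkey.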